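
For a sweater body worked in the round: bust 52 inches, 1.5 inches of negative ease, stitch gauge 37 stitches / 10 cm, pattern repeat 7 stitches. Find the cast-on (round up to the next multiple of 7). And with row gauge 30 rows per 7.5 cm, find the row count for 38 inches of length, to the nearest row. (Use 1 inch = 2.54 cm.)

Cast on 476 stitches; work 386 rows.

Finished = 52 − 1.5 = 50.5 inches.
50.5 inches × 2.54 = 128.27 cm.
37/10 = 3.7 sts per cm; 128.27 × 3.7 = 474.60 sts.
Next multiple of 7 → 476.
38 inches = 96.52 cm; × 4 = 386.08 → 386 rows.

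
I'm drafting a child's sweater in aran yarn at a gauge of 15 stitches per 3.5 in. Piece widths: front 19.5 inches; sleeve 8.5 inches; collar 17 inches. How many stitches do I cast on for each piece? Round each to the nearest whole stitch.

Rate = 15/3.5 = 4.286 sts per in.
front: 19.5 × 4.286 = 83.57 → 84.
sleeve: 8.5 × 4.286 = 36.43 → 36.
collar: 17 × 4.286 = 72.86 → 73.

front 84; sleeve 36; collar 73.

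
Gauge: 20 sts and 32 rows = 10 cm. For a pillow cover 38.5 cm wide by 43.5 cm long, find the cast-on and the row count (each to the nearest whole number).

Cast on 77 stitches and work 139 rows.

Stitch gauge = 20/10 = 2 sts/cm; 38.5 × 2 = 77.00 → 77 sts.
Row gauge = 32/10 = 3.2 rows/cm; 43.5 × 3.2 = 139.20 → 139 rows.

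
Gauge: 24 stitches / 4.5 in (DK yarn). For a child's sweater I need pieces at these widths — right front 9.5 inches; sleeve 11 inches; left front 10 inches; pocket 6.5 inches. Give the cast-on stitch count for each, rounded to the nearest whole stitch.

right front 51; sleeve 59; left front 53; pocket 35.

Rate = 24/4.5 = 5.333 sts per in.
right front: 9.5 × 5.333 = 50.67 → 51.
sleeve: 11 × 5.333 = 58.67 → 59.
left front: 10 × 5.333 = 53.33 → 53.
pocket: 6.5 × 5.333 = 34.67 → 35.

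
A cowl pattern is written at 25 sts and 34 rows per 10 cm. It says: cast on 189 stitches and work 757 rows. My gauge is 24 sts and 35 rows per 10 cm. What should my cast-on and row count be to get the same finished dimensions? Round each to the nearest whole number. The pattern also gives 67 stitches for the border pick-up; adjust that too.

Cast on 181 stitches; work 779 rows; border pick-up 64 stitches.

Stitches: 189 × 24/25 = 181.44 → 181.
Rows: 757 × 35/34 = 779.26 → 779.
border pick-up: 67 × 24/25 = 64.32 → 64.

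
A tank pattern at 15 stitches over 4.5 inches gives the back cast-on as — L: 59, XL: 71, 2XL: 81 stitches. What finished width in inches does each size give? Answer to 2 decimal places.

15/4.5 = 3.333 sts per in.
L: 59 / 3.333 = 17.700 → 17.70 in.
XL: 71 / 3.333 = 21.300 → 21.30 in.
2XL: 81 / 3.333 = 24.300 → 24.30 in.

L 17.70 inches; XL 21.30 inches; 2XL 24.30 inches.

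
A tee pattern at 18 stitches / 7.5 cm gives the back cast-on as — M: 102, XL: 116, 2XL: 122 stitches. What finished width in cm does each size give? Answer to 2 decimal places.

M 42.50 cm; XL 48.33 cm; 2XL 50.83 cm.

18/7.5 = 2.4 sts per cm.
M: 102 / 2.4 = 42.500 → 42.50 cm.
XL: 116 / 2.4 = 48.333 → 48.33 cm.
2XL: 122 / 2.4 = 50.833 → 50.83 cm.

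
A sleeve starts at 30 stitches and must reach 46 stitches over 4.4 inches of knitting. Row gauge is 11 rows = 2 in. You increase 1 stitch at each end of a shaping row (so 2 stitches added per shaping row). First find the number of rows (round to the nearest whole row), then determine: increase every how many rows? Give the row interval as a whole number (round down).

Increase every 3rd row.

Rows = 4.4 × 5.5 = 24.2 → 24 rows.
Stitches to add: 16 → 8 shaping rows (at 2 st each).
24 / 8 = 3.00 → every 3 rows.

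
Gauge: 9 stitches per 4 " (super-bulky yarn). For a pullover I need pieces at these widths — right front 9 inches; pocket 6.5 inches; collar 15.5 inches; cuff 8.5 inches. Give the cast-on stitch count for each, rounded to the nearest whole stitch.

Rate = 9/4 = 2.25 sts per in.
right front: 9 × 2.25 = 20.25 → 20.
pocket: 6.5 × 2.25 = 14.62 → 15.
collar: 15.5 × 2.25 = 34.88 → 35.
cuff: 8.5 × 2.25 = 19.12 → 19.

right front 20; pocket 15; collar 35; cuff 19.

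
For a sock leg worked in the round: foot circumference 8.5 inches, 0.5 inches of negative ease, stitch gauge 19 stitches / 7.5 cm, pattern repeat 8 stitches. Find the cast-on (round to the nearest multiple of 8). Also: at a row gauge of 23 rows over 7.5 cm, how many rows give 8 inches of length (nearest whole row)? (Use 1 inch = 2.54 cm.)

Cast on 48 stitches; work 62 rows.

Finished = 8.5 − 0.5 = 8 inches.
8 inches × 2.54 = 20.32 cm.
19/7.5 = 2.533 sts per cm; 20.32 × 2.533 = 51.48 sts.
Nearest multiple of 8 → 48.
8 inches = 20.32 cm; × 3.067 = 62.31 → 62 rows.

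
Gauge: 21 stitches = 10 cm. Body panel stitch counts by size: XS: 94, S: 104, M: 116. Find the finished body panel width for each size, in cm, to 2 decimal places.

XS 44.76 cm; S 49.52 cm; M 55.24 cm.

21/10 = 2.1 sts per cm.
XS: 94 / 2.1 = 44.762 → 44.76 cm.
S: 104 / 2.1 = 49.524 → 49.52 cm.
M: 116 / 2.1 = 55.238 → 55.24 cm.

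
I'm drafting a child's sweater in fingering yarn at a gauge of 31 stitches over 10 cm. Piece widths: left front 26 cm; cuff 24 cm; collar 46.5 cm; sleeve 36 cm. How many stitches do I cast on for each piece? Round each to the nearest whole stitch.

Rate = 31/10 = 3.1 sts per cm.
left front: 26 × 3.1 = 80.60 → 81.
cuff: 24 × 3.1 = 74.40 → 74.
collar: 46.5 × 3.1 = 144.15 → 144.
sleeve: 36 × 3.1 = 111.60 → 112.

left front 81; cuff 74; collar 144; sleeve 112.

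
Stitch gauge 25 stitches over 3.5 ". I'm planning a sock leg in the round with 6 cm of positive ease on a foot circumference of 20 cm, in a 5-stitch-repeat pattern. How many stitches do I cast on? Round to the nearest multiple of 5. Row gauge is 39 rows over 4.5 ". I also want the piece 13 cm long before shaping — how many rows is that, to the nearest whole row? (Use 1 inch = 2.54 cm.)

Cast on 75 stitches; work 44 rows.

Finished = 20 + 6 = 26 cm.
26 cm × 1/2.54 = 10.24 inches.
25/3.5 = 7.143 sts per in; 10.24 × 7.143 = 73.12 sts.
Nearest multiple of 5 → 75.
13 cm = 5.12 inches; × 8.667 = 44.36 → 44 rows.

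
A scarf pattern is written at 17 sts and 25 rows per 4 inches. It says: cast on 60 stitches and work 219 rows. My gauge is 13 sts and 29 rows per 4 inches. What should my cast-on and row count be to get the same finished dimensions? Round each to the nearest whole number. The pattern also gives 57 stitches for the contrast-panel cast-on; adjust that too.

Cast on 46 stitches; work 254 rows; contrast-panel cast-on 44 stitches.

Stitches: 60 × 13/17 = 45.88 → 46.
Rows: 219 × 29/25 = 254.04 → 254.
contrast-panel cast-on: 57 × 13/17 = 43.59 → 44.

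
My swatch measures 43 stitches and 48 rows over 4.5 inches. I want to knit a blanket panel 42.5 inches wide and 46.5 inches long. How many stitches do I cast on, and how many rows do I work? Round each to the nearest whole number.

Cast on 406 stitches and work 496 rows.

Stitch gauge = 43/4.5 = 9.556 sts/in; 42.5 × 9.556 = 406.11 → 406 sts.
Row gauge = 48/4.5 = 10.667 rows/in; 46.5 × 10.667 = 496.00 → 496 rows.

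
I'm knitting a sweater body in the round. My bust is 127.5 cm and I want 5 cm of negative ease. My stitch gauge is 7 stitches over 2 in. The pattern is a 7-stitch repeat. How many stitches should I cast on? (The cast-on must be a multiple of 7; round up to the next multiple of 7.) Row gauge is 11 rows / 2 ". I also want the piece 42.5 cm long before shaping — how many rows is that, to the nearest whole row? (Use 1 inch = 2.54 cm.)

Finished = 127.5 − 5 = 122.5 cm.
122.5 cm × 1/2.54 = 48.23 inches.
7/2 = 3.5 sts per in; 48.23 × 3.5 = 168.80 sts.
Next multiple of 7 → 175.
42.5 cm = 16.73 inches; × 5.5 = 92.03 → 92 rows.

Cast on 175 stitches; work 92 rows.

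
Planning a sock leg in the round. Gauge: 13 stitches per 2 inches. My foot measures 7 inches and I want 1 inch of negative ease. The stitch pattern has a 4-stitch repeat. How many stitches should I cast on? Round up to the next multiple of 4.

Cast on 40 stitches.

Finished = 7 − 1 = 6 inches.
13 / 2 = 6.5 sts/in.
6 × 6.5 = 39.00 sts.
Next multiple of 4: 40.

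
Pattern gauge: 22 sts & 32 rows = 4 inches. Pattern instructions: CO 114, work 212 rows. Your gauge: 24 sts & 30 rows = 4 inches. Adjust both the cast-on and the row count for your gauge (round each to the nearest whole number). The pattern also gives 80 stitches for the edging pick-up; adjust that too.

Cast on 124 stitches; work 199 rows; edging pick-up 87 stitches.

Stitches: 114 × 24/22 = 124.36 → 124.
Rows: 212 × 30/32 = 198.75 → 199.
edging pick-up: 80 × 24/22 = 87.27 → 87.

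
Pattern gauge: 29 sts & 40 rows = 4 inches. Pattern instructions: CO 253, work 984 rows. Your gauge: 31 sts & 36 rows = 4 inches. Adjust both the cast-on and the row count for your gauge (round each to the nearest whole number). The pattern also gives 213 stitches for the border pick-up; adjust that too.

Stitches: 253 × 31/29 = 270.45 → 270.
Rows: 984 × 36/40 = 885.60 → 886.
border pick-up: 213 × 31/29 = 227.69 → 228.

Cast on 270 stitches; work 886 rows; border pick-up 228 stitches.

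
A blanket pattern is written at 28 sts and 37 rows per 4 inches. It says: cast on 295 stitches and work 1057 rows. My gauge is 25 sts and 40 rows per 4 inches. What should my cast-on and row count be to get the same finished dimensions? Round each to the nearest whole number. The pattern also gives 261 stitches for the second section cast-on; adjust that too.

Cast on 263 stitches; work 1143 rows; second section cast-on 233 stitches.

Stitches: 295 × 25/28 = 263.39 → 263.
Rows: 1057 × 40/37 = 1142.70 → 1143.
second section cast-on: 261 × 25/28 = 233.04 → 233.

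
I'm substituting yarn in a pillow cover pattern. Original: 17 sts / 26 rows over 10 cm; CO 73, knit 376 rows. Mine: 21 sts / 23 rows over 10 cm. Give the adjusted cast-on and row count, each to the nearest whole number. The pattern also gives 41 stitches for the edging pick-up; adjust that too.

Cast on 90 stitches; work 333 rows; edging pick-up 51 stitches.

Stitches: 73 × 21/17 = 90.18 → 90.
Rows: 376 × 23/26 = 332.62 → 333.
edging pick-up: 41 × 21/17 = 50.65 → 51.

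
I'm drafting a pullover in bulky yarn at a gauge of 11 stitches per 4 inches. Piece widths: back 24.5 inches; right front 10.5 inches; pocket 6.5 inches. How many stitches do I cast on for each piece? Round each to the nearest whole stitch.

Rate = 11/4 = 2.75 sts per in.
back: 24.5 × 2.75 = 67.38 → 67.
right front: 10.5 × 2.75 = 28.88 → 29.
pocket: 6.5 × 2.75 = 17.88 → 18.

back 67; right front 29; pocket 18.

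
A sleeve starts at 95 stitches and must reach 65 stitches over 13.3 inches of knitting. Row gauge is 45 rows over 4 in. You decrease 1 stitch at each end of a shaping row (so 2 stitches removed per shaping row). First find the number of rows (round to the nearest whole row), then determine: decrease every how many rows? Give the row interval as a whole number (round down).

Decrease every 10th row.

Rows = 13.3 × 11.25 = 149.6 → 150 rows.
Stitches to remove: 30 → 15 shaping rows (at 2 st each).
150 / 15 = 10.00 → every 10 rows.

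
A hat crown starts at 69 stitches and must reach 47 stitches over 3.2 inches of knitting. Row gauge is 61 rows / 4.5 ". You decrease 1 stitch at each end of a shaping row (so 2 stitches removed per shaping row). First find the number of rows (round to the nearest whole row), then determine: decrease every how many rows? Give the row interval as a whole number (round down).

Rows = 3.2 × 13.556 = 43.4 → 43 rows.
Stitches to remove: 22 → 11 shaping rows (at 2 st each).
43 / 11 = 3.91 → every 3 rows.

Decrease every 3rd row.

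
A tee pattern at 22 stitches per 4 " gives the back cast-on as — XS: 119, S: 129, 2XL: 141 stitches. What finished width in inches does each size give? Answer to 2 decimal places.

XS 21.64 inches; S 23.45 inches; 2XL 25.64 inches.

22/4 = 5.5 sts per in.
XS: 119 / 5.5 = 21.636 → 21.64 in.
S: 129 / 5.5 = 23.455 → 23.45 in.
2XL: 141 / 5.5 = 25.636 → 25.64 in.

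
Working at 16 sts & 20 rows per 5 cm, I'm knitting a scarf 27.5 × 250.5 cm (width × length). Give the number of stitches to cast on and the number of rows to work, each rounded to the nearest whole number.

Stitch gauge = 16/5 = 3.2 sts/cm; 27.5 × 3.2 = 88.00 → 88 sts.
Row gauge = 20/5 = 4 rows/cm; 250.5 × 4 = 1002.00 → 1002 rows.

Cast on 88 stitches and work 1002 rows.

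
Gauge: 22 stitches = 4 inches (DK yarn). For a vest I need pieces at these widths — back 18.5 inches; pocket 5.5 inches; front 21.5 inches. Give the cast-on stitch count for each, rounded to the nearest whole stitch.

Rate = 22/4 = 5.5 sts per in.
back: 18.5 × 5.5 = 101.75 → 102.
pocket: 5.5 × 5.5 = 30.25 → 30.
front: 21.5 × 5.5 = 118.25 → 118.

back 102; pocket 30; front 118.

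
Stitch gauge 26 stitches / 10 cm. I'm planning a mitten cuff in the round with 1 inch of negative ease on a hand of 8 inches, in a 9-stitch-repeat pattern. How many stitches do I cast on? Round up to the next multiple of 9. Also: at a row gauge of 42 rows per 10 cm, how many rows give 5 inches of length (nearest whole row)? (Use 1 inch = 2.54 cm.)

Finished = 8 − 1 = 7 inches.
7 inches × 2.54 = 17.78 cm.
26/10 = 2.6 sts per cm; 17.78 × 2.6 = 46.23 sts.
Next multiple of 9 → 54.
5 inches = 12.70 cm; × 4.2 = 53.34 → 53 rows.

Cast on 54 stitches; work 53 rows.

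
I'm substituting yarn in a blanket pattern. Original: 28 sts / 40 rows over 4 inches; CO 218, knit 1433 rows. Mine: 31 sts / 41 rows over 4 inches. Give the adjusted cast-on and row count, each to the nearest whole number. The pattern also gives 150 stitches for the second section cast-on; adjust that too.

Stitches: 218 × 31/28 = 241.36 → 241.
Rows: 1433 × 41/40 = 1468.83 → 1469.
second section cast-on: 150 × 31/28 = 166.07 → 166.

Cast on 241 stitches; work 1469 rows; second section cast-on 166 stitches.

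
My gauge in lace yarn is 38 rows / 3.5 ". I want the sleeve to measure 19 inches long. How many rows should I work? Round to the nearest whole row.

Work 206 rows.

38 rows / 3.5 in = 10.857 rows per inch.
19 × 10.857 = 206.29 rows.
Round to nearest → 206.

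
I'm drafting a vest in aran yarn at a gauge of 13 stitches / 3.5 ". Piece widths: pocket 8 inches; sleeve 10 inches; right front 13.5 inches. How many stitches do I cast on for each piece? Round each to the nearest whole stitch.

pocket 30; sleeve 37; right front 50.

Rate = 13/3.5 = 3.714 sts per in.
pocket: 8 × 3.714 = 29.71 → 30.
sleeve: 10 × 3.714 = 37.14 → 37.
right front: 13.5 × 3.714 = 50.14 → 50.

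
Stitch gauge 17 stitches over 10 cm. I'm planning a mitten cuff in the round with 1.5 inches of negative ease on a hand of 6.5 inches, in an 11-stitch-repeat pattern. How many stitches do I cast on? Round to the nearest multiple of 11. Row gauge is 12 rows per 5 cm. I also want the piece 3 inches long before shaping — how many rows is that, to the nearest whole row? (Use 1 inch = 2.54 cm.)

Cast on 22 stitches; work 18 rows.

Finished = 6.5 − 1.5 = 5 inches.
5 inches × 2.54 = 12.70 cm.
17/10 = 1.7 sts per cm; 12.70 × 1.7 = 21.59 sts.
Nearest multiple of 11 → 22.
3 inches = 7.62 cm; × 2.4 = 18.29 → 18 rows.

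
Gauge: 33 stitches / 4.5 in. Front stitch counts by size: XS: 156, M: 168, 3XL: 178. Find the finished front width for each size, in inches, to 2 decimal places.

XS 21.27 inches; M 22.91 inches; 3XL 24.27 inches.

33/4.5 = 7.333 sts per in.
XS: 156 / 7.333 = 21.273 → 21.27 in.
M: 168 / 7.333 = 22.909 → 22.91 in.
3XL: 178 / 7.333 = 24.273 → 24.27 in.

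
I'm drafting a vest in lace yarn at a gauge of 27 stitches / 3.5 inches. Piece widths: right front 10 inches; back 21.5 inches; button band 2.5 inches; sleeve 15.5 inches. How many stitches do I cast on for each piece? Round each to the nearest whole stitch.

right front 77; back 166; button band 19; sleeve 120.

Rate = 27/3.5 = 7.714 sts per in.
right front: 10 × 7.714 = 77.14 → 77.
back: 21.5 × 7.714 = 165.86 → 166.
button band: 2.5 × 7.714 = 19.29 → 19.
sleeve: 15.5 × 7.714 = 119.57 → 120.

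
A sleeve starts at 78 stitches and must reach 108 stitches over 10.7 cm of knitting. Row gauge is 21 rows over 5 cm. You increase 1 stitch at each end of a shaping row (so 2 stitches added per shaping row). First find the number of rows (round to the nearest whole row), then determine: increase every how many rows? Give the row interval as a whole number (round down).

Increase every 3rd row.

Rows = 10.7 × 4.2 = 44.9 → 45 rows.
Stitches to add: 30 → 15 shaping rows (at 2 st each).
45 / 15 = 3.00 → every 3 rows.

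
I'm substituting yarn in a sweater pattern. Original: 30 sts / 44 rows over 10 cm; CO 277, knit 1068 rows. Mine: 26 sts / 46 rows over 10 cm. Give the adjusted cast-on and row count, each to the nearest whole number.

Cast on 240 stitches; work 1117 rows.

Stitches: 277 × 26/30 = 240.07 → 240.
Rows: 1068 × 46/44 = 1116.55 → 1117.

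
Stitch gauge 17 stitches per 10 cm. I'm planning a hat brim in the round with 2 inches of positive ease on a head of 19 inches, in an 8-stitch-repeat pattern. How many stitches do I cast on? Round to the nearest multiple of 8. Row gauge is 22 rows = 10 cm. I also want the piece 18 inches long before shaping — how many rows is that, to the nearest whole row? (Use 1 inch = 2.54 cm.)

Cast on 88 stitches; work 101 rows.

Finished = 19 + 2 = 21 inches.
21 inches × 2.54 = 53.34 cm.
17/10 = 1.7 sts per cm; 53.34 × 1.7 = 90.68 sts.
Nearest multiple of 8 → 88.
18 inches = 45.72 cm; × 2.2 = 100.58 → 101 rows.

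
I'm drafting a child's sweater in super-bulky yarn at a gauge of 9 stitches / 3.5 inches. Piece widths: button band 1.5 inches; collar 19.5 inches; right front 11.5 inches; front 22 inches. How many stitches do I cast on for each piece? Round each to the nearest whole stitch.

Rate = 9/3.5 = 2.571 sts per in.
button band: 1.5 × 2.571 = 3.86 → 4.
collar: 19.5 × 2.571 = 50.14 → 50.
right front: 11.5 × 2.571 = 29.57 → 30.
front: 22 × 2.571 = 56.57 → 57.

button band 4; collar 50; right front 30; front 57.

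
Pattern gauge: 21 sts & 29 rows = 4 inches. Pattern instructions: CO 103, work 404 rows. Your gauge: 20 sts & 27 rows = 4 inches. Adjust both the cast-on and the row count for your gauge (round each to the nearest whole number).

Stitches: 103 × 20/21 = 98.10 → 98.
Rows: 404 × 27/29 = 376.14 → 376.

Cast on 98 stitches; work 376 rows.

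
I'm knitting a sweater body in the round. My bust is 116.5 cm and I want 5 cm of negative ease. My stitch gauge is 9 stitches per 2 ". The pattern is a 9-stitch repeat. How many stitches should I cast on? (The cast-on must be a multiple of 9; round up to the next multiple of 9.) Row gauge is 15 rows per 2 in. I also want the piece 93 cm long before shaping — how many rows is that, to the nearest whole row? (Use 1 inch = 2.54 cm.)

Finished = 116.5 − 5 = 111.5 cm.
111.5 cm × 1/2.54 = 43.90 inches.
9/2 = 4.5 sts per in; 43.90 × 4.5 = 197.54 sts.
Next multiple of 9 → 198.
93 cm = 36.61 inches; × 7.5 = 274.61 → 275 rows.

Cast on 198 stitches; work 275 rows.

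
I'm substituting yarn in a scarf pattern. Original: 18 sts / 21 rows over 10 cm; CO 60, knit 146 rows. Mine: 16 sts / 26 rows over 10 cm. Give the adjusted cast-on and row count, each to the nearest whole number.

Cast on 53 stitches; work 181 rows.

Stitches: 60 × 16/18 = 53.33 → 53.
Rows: 146 × 26/21 = 180.76 → 181.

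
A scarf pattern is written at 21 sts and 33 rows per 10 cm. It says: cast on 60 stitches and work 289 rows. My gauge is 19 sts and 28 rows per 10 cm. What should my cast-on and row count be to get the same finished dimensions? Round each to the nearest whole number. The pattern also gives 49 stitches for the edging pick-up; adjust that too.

Cast on 54 stitches; work 245 rows; edging pick-up 44 stitches.

Stitches: 60 × 19/21 = 54.29 → 54.
Rows: 289 × 28/33 = 245.21 → 245.
edging pick-up: 49 × 19/21 = 44.33 → 44.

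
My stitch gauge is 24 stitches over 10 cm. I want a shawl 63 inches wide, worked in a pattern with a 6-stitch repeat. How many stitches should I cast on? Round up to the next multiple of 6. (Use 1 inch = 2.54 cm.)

390 stitches.

63 in = 63 × 2.54 = 160.02 cm.
24 / 10 = 2.4 sts/cm.
160.02 × 2.4 = 384.05 sts.
→ 390.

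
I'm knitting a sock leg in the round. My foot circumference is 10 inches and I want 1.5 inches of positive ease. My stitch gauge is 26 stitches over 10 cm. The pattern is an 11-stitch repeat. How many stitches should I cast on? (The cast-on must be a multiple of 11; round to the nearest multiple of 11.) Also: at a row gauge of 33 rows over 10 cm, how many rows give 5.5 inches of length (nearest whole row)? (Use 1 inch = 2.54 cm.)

Cast on 77 stitches; work 46 rows.

Finished = 10 + 1.5 = 11.5 inches.
11.5 inches × 2.54 = 29.21 cm.
26/10 = 2.6 sts per cm; 29.21 × 2.6 = 75.95 sts.
Nearest multiple of 11 → 77.
5.5 inches = 13.97 cm; × 3.3 = 46.10 → 46 rows.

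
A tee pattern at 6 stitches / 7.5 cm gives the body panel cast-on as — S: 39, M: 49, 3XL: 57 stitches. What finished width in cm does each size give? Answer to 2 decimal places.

S 48.75 cm; M 61.25 cm; 3XL 71.25 cm.

6/7.5 = 0.8 sts per cm.
S: 39 / 0.8 = 48.750 → 48.75 cm.
M: 49 / 0.8 = 61.250 → 61.25 cm.
3XL: 57 / 0.8 = 71.250 → 71.25 cm.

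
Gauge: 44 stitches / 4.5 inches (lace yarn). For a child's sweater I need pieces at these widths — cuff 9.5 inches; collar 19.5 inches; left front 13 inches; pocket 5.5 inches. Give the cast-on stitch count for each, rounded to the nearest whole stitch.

Rate = 44/4.5 = 9.778 sts per in.
cuff: 9.5 × 9.778 = 92.89 → 93.
collar: 19.5 × 9.778 = 190.67 → 191.
left front: 13 × 9.778 = 127.11 → 127.
pocket: 5.5 × 9.778 = 53.78 → 54.

cuff 93; collar 191; left front 127; pocket 54.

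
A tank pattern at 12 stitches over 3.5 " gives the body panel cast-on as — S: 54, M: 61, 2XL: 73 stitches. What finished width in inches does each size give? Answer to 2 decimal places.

12/3.5 = 3.429 sts per in.
S: 54 / 3.429 = 15.750 → 15.75 in.
M: 61 / 3.429 = 17.792 → 17.79 in.
2XL: 73 / 3.429 = 21.292 → 21.29 in.

S 15.75 inches; M 17.79 inches; 2XL 21.29 inches.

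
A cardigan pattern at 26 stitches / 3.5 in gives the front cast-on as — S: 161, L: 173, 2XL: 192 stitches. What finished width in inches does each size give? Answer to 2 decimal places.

26/3.5 = 7.429 sts per in.
S: 161 / 7.429 = 21.673 → 21.67 in.
L: 173 / 7.429 = 23.288 → 23.29 in.
2XL: 192 / 7.429 = 25.846 → 25.85 in.

S 21.67 inches; L 23.29 inches; 2XL 25.85 inches.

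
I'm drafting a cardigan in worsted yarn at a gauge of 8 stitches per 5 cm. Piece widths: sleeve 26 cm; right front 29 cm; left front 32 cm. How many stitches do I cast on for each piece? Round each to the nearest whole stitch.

sleeve 42; right front 46; left front 51.

Rate = 8/5 = 1.6 sts per cm.
sleeve: 26 × 1.6 = 41.60 → 42.
right front: 29 × 1.6 = 46.40 → 46.
left front: 32 × 1.6 = 51.20 → 51.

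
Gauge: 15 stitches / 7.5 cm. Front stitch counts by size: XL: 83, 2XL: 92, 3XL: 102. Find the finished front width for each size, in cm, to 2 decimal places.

15/7.5 = 2 sts per cm.
XL: 83 / 2 = 41.500 → 41.50 cm.
2XL: 92 / 2 = 46.000 → 46.00 cm.
3XL: 102 / 2 = 51.000 → 51.00 cm.

XL 41.50 cm; 2XL 46.00 cm; 3XL 51.00 cm.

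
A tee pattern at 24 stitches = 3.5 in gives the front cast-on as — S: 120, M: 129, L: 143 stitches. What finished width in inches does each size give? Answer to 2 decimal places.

24/3.5 = 6.857 sts per in.
S: 120 / 6.857 = 17.500 → 17.50 in.
M: 129 / 6.857 = 18.812 → 18.81 in.
L: 143 / 6.857 = 20.854 → 20.85 in.

S 17.50 inches; M 18.81 inches; L 20.85 inches.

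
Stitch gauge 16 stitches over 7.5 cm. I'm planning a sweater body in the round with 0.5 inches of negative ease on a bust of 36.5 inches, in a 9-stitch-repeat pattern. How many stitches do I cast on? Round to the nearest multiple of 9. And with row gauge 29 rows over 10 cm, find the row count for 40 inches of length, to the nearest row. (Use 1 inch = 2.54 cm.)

Finished = 36.5 − 0.5 = 36 inches.
36 inches × 2.54 = 91.44 cm.
16/7.5 = 2.133 sts per cm; 91.44 × 2.133 = 195.07 sts.
Nearest multiple of 9 → 198.
40 inches = 101.60 cm; × 2.9 = 294.64 → 295 rows.

Cast on 198 stitches; work 295 rows.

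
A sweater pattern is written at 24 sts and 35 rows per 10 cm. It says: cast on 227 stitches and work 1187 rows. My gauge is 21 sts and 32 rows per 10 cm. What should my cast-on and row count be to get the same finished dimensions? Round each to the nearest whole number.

Stitches: 227 × 21/24 = 198.62 → 199.
Rows: 1187 × 32/35 = 1085.26 → 1085.

Cast on 199 stitches; work 1085 rows.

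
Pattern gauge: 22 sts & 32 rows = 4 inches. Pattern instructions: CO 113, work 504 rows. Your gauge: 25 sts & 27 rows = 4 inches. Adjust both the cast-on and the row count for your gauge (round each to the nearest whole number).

Stitches: 113 × 25/22 = 128.41 → 128.
Rows: 504 × 27/32 = 425.25 → 425.

Cast on 128 stitches; work 425 rows.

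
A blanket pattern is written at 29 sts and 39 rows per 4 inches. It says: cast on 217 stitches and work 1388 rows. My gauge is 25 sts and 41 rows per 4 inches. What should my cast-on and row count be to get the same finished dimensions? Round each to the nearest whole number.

Cast on 187 stitches; work 1459 rows.

Stitches: 217 × 25/29 = 187.07 → 187.
Rows: 1388 × 41/39 = 1459.18 → 1459.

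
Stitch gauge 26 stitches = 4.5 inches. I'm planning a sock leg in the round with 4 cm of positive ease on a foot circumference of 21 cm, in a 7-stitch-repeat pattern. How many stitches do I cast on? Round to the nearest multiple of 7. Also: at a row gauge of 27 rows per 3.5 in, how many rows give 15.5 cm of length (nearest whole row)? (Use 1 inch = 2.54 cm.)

Cast on 56 stitches; work 47 rows.

Finished = 21 + 4 = 25 cm.
25 cm × 1/2.54 = 9.84 inches.
26/4.5 = 5.778 sts per in; 9.84 × 5.778 = 56.87 sts.
Nearest multiple of 7 → 56.
15.5 cm = 6.10 inches; × 7.714 = 47.08 → 47 rows.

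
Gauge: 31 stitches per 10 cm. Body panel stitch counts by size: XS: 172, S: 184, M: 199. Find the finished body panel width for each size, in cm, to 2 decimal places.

31/10 = 3.1 sts per cm.
XS: 172 / 3.1 = 55.484 → 55.48 cm.
S: 184 / 3.1 = 59.355 → 59.35 cm.
M: 199 / 3.1 = 64.194 → 64.19 cm.

XS 55.48 cm; S 59.35 cm; M 64.19 cm.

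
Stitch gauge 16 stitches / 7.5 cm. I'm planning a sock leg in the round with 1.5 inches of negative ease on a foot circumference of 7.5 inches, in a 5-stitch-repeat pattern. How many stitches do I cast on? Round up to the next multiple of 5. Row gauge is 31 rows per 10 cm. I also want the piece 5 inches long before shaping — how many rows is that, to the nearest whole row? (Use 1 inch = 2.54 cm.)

Cast on 35 stitches; work 39 rows.

Finished = 7.5 − 1.5 = 6 inches.
6 inches × 2.54 = 15.24 cm.
16/7.5 = 2.133 sts per cm; 15.24 × 2.133 = 32.51 sts.
Next multiple of 5 → 35.
5 inches = 12.70 cm; × 3.1 = 39.37 → 39 rows.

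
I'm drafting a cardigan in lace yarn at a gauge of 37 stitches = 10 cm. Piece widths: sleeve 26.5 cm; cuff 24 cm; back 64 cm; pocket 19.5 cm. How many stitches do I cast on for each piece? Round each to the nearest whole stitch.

sleeve 98; cuff 89; back 237; pocket 72.

Rate = 37/10 = 3.7 sts per cm.
sleeve: 26.5 × 3.7 = 98.05 → 98.
cuff: 24 × 3.7 = 88.80 → 89.
back: 64 × 3.7 = 236.80 → 237.
pocket: 19.5 × 3.7 = 72.15 → 72.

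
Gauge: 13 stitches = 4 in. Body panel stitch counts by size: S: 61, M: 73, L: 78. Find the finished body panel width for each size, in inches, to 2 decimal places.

13/4 = 3.25 sts per in.
S: 61 / 3.25 = 18.769 → 18.77 in.
M: 73 / 3.25 = 22.462 → 22.46 in.
L: 78 / 3.25 = 24.000 → 24.00 in.

S 18.77 inches; M 22.46 inches; L 24.00 inches.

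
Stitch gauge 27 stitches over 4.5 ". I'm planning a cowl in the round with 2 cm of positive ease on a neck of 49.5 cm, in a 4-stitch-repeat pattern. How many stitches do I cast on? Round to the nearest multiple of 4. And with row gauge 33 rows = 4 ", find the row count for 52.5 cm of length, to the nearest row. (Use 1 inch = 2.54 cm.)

Finished = 49.5 + 2 = 51.5 cm.
51.5 cm × 1/2.54 = 20.28 inches.
27/4.5 = 6 sts per in; 20.28 × 6 = 121.65 sts.
Nearest multiple of 4 → 120.
52.5 cm = 20.67 inches; × 8.25 = 170.52 → 171 rows.

Cast on 120 stitches; work 171 rows.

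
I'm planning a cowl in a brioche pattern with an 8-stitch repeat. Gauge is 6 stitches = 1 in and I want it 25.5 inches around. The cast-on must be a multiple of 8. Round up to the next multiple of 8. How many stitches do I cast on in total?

6 / 1 = 6 sts per inch.
25.5 × 6 = 153.00 sts.
Next multiple of 8: 160.

160 stitches.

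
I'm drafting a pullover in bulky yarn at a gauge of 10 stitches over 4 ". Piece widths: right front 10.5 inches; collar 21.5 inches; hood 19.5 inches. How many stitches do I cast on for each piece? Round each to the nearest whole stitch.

Rate = 10/4 = 2.5 sts per in.
right front: 10.5 × 2.5 = 26.25 → 26.
collar: 21.5 × 2.5 = 53.75 → 54.
hood: 19.5 × 2.5 = 48.75 → 49.

right front 26; collar 54; hood 49.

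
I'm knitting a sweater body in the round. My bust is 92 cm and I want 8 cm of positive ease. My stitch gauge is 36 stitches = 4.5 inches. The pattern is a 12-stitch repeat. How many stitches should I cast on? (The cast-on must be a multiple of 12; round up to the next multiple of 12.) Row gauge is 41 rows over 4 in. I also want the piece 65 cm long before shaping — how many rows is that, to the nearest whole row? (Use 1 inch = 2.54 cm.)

Finished = 92 + 8 = 100 cm.
100 cm × 1/2.54 = 39.37 inches.
36/4.5 = 8 sts per in; 39.37 × 8 = 314.96 sts.
Next multiple of 12 → 324.
65 cm = 25.59 inches; × 10.25 = 262.30 → 262 rows.

Cast on 324 stitches; work 262 rows.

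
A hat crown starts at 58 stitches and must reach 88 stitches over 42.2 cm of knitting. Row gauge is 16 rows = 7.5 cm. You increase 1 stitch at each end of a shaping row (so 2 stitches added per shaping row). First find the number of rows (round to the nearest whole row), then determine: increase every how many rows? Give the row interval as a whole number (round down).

Rows = 42.2 × 2.133 = 90.0 → 90 rows.
Stitches to add: 30 → 15 shaping rows (at 2 st each).
90 / 15 = 6.00 → every 6 rows.

Increase every 6th row.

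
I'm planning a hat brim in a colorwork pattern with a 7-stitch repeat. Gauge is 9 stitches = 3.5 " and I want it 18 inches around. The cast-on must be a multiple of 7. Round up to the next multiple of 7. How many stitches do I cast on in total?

CO 49 sts.

9 / 3.5 = 2.571 sts per inch.
18 × 2.571 = 46.29 sts.
Next multiple of 7: 49.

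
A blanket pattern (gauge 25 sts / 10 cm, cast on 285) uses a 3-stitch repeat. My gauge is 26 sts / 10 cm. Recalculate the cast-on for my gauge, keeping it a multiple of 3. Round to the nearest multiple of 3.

285 × 26 / 25 = 296.40.
Nearest multiple of 3: 297.

297 stitches.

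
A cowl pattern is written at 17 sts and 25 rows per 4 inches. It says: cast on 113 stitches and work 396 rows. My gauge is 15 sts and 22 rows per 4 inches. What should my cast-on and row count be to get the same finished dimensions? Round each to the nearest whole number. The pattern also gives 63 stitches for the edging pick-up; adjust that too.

Stitches: 113 × 15/17 = 99.71 → 100.
Rows: 396 × 22/25 = 348.48 → 348.
edging pick-up: 63 × 15/17 = 55.59 → 56.

Cast on 100 stitches; work 348 rows; edging pick-up 56 stitches.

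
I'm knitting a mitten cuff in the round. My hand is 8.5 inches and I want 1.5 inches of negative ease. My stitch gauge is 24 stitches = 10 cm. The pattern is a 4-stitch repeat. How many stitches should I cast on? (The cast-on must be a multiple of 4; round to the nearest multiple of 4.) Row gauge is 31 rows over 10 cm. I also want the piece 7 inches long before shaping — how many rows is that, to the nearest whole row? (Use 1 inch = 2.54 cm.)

Cast on 44 stitches; work 55 rows.

Finished = 8.5 − 1.5 = 7 inches.
7 inches × 2.54 = 17.78 cm.
24/10 = 2.4 sts per cm; 17.78 × 2.4 = 42.67 sts.
Nearest multiple of 4 → 44.
7 inches = 17.78 cm; × 3.1 = 55.12 → 55 rows.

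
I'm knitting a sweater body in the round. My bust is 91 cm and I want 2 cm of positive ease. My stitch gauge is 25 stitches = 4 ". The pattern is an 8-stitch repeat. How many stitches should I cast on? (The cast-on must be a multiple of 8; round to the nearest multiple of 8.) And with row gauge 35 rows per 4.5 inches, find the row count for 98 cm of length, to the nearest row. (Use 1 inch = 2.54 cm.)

Finished = 91 + 2 = 93 cm.
93 cm × 1/2.54 = 36.61 inches.
25/4 = 6.25 sts per in; 36.61 × 6.25 = 228.84 sts.
Nearest multiple of 8 → 232.
98 cm = 38.58 inches; × 7.778 = 300.09 → 300 rows.

Cast on 232 stitches; work 300 rows.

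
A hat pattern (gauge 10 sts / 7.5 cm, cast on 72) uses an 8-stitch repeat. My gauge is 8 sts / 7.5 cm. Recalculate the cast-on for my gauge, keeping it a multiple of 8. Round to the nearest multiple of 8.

72 × 8 / 10 = 57.60.
Nearest multiple of 8: 56.

56 stitches.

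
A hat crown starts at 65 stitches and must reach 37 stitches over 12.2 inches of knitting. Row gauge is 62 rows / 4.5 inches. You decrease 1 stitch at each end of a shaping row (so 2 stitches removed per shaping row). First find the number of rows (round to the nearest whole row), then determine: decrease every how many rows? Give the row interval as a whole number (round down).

Rows = 12.2 × 13.778 = 168.1 → 168 rows.
Stitches to remove: 28 → 14 shaping rows (at 2 st each).
168 / 14 = 12.00 → every 12 rows.

Decrease every 12th row.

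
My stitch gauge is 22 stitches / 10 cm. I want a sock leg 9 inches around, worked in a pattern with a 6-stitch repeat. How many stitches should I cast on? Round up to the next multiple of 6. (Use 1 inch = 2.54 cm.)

Cast on 54 stitches.

9 in = 9 × 2.54 = 22.86 cm.
22 / 10 = 2.2 sts/cm.
22.86 × 2.2 = 50.29 sts.
→ 54.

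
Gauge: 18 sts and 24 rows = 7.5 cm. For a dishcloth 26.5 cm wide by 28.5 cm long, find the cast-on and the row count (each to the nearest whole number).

Stitch gauge = 18/7.5 = 2.4 sts/cm; 26.5 × 2.4 = 63.60 → 64 sts.
Row gauge = 24/7.5 = 3.2 rows/cm; 28.5 × 3.2 = 91.20 → 91 rows.

Cast on 64 stitches and work 91 rows.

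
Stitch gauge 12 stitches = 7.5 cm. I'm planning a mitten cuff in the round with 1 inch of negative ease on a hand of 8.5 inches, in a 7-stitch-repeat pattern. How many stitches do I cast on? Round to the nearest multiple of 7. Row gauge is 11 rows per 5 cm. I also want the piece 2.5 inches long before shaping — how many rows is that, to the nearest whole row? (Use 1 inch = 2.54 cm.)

Finished = 8.5 − 1 = 7.5 inches.
7.5 inches × 2.54 = 19.05 cm.
12/7.5 = 1.6 sts per cm; 19.05 × 1.6 = 30.48 sts.
Nearest multiple of 7 → 28.
2.5 inches = 6.35 cm; × 2.2 = 13.97 → 14 rows.

Cast on 28 stitches; work 14 rows.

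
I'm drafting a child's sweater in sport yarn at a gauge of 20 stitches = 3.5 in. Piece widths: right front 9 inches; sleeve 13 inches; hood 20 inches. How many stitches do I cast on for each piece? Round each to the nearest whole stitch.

Rate = 20/3.5 = 5.714 sts per in.
right front: 9 × 5.714 = 51.43 → 51.
sleeve: 13 × 5.714 = 74.29 → 74.
hood: 20 × 5.714 = 114.29 → 114.

right front 51; sleeve 74; hood 114.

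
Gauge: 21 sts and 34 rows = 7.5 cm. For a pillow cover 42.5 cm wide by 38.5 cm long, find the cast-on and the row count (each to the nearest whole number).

Stitch gauge = 21/7.5 = 2.8 sts/cm; 42.5 × 2.8 = 119.00 → 119 sts.
Row gauge = 34/7.5 = 4.533 rows/cm; 38.5 × 4.533 = 174.53 → 175 rows.

Cast on 119 stitches and work 175 rows.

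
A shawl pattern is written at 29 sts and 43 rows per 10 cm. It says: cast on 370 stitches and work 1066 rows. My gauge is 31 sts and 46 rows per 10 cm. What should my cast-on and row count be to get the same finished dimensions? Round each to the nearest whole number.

Cast on 396 stitches; work 1140 rows.

Stitches: 370 × 31/29 = 395.52 → 396.
Rows: 1066 × 46/43 = 1140.37 → 1140.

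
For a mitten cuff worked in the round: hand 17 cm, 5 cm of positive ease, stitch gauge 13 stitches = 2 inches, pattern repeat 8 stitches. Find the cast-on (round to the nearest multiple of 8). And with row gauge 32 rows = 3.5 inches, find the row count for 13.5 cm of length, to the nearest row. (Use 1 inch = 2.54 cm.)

Cast on 56 stitches; work 49 rows.

Finished = 17 + 5 = 22 cm.
22 cm × 1/2.54 = 8.66 inches.
13/2 = 6.5 sts per in; 8.66 × 6.5 = 56.30 sts.
Nearest multiple of 8 → 56.
13.5 cm = 5.31 inches; × 9.143 = 48.59 → 49 rows.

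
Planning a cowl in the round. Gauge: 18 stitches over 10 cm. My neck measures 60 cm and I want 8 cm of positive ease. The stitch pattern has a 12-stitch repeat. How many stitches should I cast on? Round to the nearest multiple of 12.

Cast on 120 stitches.

Finished = 60 + 8 = 68 cm.
18 / 10 = 1.8 sts/cm.
68 × 1.8 = 122.40 sts.
Nearest multiple of 12: 120.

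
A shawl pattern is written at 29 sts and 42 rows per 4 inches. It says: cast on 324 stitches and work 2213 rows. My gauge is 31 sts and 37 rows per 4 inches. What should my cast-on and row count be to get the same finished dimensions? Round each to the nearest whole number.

Stitches: 324 × 31/29 = 346.34 → 346.
Rows: 2213 × 37/42 = 1949.55 → 1950.

Cast on 346 stitches; work 1950 rows.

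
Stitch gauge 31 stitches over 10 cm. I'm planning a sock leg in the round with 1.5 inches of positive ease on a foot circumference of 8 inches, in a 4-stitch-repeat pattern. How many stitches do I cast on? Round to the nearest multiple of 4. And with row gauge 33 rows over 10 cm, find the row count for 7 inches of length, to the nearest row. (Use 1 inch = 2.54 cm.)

Finished = 8 + 1.5 = 9.5 inches.
9.5 inches × 2.54 = 24.13 cm.
31/10 = 3.1 sts per cm; 24.13 × 3.1 = 74.80 sts.
Nearest multiple of 4 → 76.
7 inches = 17.78 cm; × 3.3 = 58.67 → 59 rows.

Cast on 76 stitches; work 59 rows.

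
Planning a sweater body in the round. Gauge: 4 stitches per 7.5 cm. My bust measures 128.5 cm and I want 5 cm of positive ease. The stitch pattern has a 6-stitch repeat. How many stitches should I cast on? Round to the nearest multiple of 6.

Finished = 128.5 + 5 = 133.5 cm.
4 / 7.5 = 0.533 sts/cm.
133.5 × 0.533 = 71.20 sts.
Nearest multiple of 6: 72.

CO 72 sts.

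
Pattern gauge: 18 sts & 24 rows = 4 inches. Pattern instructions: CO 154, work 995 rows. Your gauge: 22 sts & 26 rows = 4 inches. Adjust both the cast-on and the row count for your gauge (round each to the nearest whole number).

Stitches: 154 × 22/18 = 188.22 → 188.
Rows: 995 × 26/24 = 1077.92 → 1078.

Cast on 188 stitches; work 1078 rows.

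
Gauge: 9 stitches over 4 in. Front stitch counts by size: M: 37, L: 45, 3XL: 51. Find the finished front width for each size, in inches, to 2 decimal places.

9/4 = 2.25 sts per in.
M: 37 / 2.25 = 16.444 → 16.44 in.
L: 45 / 2.25 = 20.000 → 20.00 in.
3XL: 51 / 2.25 = 22.667 → 22.67 in.

M 16.44 inches; L 20.00 inches; 3XL 22.67 inches.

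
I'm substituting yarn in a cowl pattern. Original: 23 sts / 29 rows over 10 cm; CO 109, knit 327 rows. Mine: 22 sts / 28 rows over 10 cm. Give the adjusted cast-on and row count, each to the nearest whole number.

Stitches: 109 × 22/23 = 104.26 → 104.
Rows: 327 × 28/29 = 315.72 → 316.

Cast on 104 stitches; work 316 rows.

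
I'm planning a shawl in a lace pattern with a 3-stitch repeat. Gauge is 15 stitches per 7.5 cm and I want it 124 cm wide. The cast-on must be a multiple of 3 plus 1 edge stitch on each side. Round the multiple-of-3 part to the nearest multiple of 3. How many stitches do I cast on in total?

15 / 7.5 = 2 sts per cm.
124 × 2 = 248.00 sts.
Less 2 edge sts → 246.00 for the repeat.
Nearest multiple of 3: 246.
Add back 2 edge sts → 248.

Cast on 248 stitches.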